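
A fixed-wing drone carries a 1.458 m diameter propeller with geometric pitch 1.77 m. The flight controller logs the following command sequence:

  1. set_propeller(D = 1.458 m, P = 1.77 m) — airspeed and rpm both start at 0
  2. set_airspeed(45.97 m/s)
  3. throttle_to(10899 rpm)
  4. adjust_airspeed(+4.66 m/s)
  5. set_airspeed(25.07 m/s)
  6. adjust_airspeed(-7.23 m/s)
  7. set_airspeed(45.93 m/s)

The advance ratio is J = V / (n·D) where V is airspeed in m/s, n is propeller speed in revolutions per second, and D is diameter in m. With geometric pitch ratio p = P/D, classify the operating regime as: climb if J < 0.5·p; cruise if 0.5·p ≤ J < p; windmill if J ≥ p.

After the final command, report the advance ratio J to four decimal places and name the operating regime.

J = 0.1734, regime = climb

set_propeller: D = 1.458 m, P = 1.77 m (p = P/D = 1.213992); state ← (V=0, rpm=0)
set_airspeed(45.97): V ← 45.97 m/s
throttle_to(10899): rpm ← 10899
adjust_airspeed(+4.66): V ← 45.97 +4.66 = 50.63 m/s
set_airspeed(25.07): V ← 25.07 m/s
adjust_airspeed(-7.23): V ← 25.07 -7.23 = 17.84 m/s
set_airspeed(45.93): V ← 45.93 m/s
final state: V = 45.93 m/s, rpm = 10899 → n = rpm/60 = 181.650000 rev/s
J = V / (n·D) = 45.93 / (181.650000 × 1.458) = 0.173422
regime bands: climb J<0.6070 | cruise [0.6070, 1.2140) | windmill J≥1.2140
J = 0.1734 → climb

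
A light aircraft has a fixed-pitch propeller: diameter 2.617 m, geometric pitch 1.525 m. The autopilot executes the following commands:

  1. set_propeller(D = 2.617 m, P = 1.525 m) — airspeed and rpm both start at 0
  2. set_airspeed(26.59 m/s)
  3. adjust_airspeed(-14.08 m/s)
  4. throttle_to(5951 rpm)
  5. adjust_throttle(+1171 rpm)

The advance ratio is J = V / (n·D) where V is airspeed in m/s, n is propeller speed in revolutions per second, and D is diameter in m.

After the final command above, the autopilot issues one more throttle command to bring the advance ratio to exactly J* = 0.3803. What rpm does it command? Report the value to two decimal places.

set_propeller: D = 2.617 m, P = 1.525 m (p = P/D = 0.582728); state ← (V=0, rpm=0)
set_airspeed(26.59): V ← 26.59 m/s
adjust_airspeed(-14.08): V ← 26.59 -14.08 = 12.51 m/s
throttle_to(5951): rpm ← 5951
adjust_throttle(+1171): rpm ← 5951 +1171 = 7122
final state: V = 12.51 m/s, rpm = 7122 → n = rpm/60 = 118.700000 rev/s
target J* = 0.3803; solve J* = V/(n·D) for n: n = V/(J*·D) = 12.51/(0.3803 × 2.617) = 12.569768 rev/s
rpm = 60·n = 754.186079

rpm = 754.19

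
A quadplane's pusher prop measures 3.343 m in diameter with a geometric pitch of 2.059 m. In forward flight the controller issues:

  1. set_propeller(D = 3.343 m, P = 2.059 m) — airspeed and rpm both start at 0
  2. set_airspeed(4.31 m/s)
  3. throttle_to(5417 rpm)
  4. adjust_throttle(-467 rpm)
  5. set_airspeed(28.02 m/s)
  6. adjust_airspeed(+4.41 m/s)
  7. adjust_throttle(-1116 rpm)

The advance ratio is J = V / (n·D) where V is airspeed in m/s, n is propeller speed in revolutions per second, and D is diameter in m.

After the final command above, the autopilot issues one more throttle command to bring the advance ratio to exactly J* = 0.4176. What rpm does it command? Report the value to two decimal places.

set_propeller: D = 3.343 m, P = 2.059 m (p = P/D = 0.615914); state ← (V=0, rpm=0)
set_airspeed(4.31): V ← 4.31 m/s
throttle_to(5417): rpm ← 5417
adjust_throttle(-467): rpm ← 5417 -467 = 4950
set_airspeed(28.02): V ← 28.02 m/s
adjust_airspeed(+4.41): V ← 28.02 +4.41 = 32.43 m/s
adjust_throttle(-1116): rpm ← 4950 -1116 = 3834
final state: V = 32.43 m/s, rpm = 3834 → n = rpm/60 = 63.900000 rev/s
target J* = 0.4176; solve J* = V/(n·D) for n: n = V/(J*·D) = 32.43/(0.4176 × 3.343) = 23.230047 rev/s
rpm = 60·n = 1393.802799

rpm = 1393.80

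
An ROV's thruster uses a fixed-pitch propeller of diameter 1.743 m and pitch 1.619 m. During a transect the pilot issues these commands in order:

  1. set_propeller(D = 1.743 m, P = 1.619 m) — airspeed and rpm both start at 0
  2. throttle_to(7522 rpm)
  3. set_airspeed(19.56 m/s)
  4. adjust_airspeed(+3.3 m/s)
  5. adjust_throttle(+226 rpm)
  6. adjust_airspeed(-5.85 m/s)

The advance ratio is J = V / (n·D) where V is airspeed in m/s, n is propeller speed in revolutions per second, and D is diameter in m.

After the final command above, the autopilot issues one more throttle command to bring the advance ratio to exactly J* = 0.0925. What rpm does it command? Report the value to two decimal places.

set_propeller: D = 1.743 m, P = 1.619 m (p = P/D = 0.928858); state ← (V=0, rpm=0)
throttle_to(7522): rpm ← 7522
set_airspeed(19.56): V ← 19.56 m/s
adjust_airspeed(+3.3): V ← 19.56 +3.3 = 22.86 m/s
adjust_throttle(+226): rpm ← 7522 +226 = 7748
adjust_airspeed(-5.85): V ← 22.86 -5.85 = 17.01 m/s
final state: V = 17.01 m/s, rpm = 7748 → n = rpm/60 = 129.133333 rev/s
target J* = 0.0925; solve J* = V/(n·D) for n: n = V/(J*·D) = 17.01/(0.0925 × 1.743) = 105.503093 rev/s
rpm = 60·n = 6330.185607

rpm = 6330.19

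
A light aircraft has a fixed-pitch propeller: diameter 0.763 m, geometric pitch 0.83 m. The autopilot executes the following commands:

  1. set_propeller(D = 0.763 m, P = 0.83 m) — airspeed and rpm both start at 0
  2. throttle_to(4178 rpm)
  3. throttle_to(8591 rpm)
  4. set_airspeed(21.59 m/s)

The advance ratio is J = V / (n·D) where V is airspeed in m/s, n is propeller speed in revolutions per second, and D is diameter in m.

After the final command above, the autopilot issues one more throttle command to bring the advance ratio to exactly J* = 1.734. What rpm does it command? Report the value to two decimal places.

set_propeller: D = 0.763 m, P = 0.83 m (p = P/D = 1.087811); state ← (V=0, rpm=0)
throttle_to(4178): rpm ← 4178
throttle_to(8591): rpm ← 8591
set_airspeed(21.59): V ← 21.59 m/s
final state: V = 21.59 m/s, rpm = 8591 → n = rpm/60 = 143.183333 rev/s
target J* = 1.734; solve J* = V/(n·D) for n: n = V/(J*·D) = 21.59/(1.734 × 0.763) = 16.318454 rev/s
rpm = 60·n = 979.107239

rpm = 979.11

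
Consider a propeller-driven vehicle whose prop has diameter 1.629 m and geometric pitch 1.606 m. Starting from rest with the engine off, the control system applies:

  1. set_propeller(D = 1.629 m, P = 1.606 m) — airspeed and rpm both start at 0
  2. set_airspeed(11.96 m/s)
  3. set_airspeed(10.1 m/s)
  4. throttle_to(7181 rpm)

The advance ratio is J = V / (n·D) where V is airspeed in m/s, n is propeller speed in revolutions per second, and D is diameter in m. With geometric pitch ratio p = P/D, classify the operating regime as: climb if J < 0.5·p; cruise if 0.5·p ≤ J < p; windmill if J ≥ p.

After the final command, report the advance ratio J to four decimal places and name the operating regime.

J = 0.0518, regime = climb

set_propeller: D = 1.629 m, P = 1.606 m (p = P/D = 0.985881); state ← (V=0, rpm=0)
set_airspeed(11.96): V ← 11.96 m/s
set_airspeed(10.1): V ← 10.1 m/s
throttle_to(7181): rpm ← 7181
final state: V = 10.1 m/s, rpm = 7181 → n = rpm/60 = 119.683333 rev/s
J = V / (n·D) = 10.1 / (119.683333 × 1.629) = 0.051804
regime bands: climb J<0.4929 | cruise [0.4929, 0.9859) | windmill J≥0.9859
J = 0.0518 → climb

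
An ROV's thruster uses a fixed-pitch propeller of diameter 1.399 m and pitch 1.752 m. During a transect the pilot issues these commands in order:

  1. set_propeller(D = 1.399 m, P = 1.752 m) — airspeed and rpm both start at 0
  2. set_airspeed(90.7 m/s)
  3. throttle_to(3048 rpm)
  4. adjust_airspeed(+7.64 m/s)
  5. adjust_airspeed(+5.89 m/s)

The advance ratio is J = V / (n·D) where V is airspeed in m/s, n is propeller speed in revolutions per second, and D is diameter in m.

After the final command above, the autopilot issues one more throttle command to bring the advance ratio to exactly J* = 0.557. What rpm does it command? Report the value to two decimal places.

set_propeller: D = 1.399 m, P = 1.752 m (p = P/D = 1.252323); state ← (V=0, rpm=0)
set_airspeed(90.7): V ← 90.7 m/s
throttle_to(3048): rpm ← 3048
adjust_airspeed(+7.64): V ← 90.7 +7.64 = 98.34 m/s
adjust_airspeed(+5.89): V ← 98.34 +5.89 = 104.23 m/s
final state: V = 104.23 m/s, rpm = 3048 → n = rpm/60 = 50.800000 rev/s
target J* = 0.557; solve J* = V/(n·D) for n: n = V/(J*·D) = 104.23/(0.557 × 1.399) = 133.758019 rev/s
rpm = 60·n = 8025.481140

rpm = 8025.48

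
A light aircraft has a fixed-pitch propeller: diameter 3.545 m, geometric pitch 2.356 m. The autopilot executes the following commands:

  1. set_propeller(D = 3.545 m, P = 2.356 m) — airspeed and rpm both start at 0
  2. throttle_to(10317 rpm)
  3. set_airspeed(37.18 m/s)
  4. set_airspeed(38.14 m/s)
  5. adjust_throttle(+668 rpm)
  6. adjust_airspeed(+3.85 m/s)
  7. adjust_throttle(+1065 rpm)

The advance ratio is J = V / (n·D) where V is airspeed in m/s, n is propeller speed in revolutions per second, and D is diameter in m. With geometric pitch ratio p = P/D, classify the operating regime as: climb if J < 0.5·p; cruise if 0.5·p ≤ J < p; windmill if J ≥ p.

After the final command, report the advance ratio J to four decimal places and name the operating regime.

set_propeller: D = 3.545 m, P = 2.356 m (p = P/D = 0.664598); state ← (V=0, rpm=0)
throttle_to(10317): rpm ← 10317
set_airspeed(37.18): V ← 37.18 m/s
set_airspeed(38.14): V ← 38.14 m/s
adjust_throttle(+668): rpm ← 10317 +668 = 10985
adjust_airspeed(+3.85): V ← 38.14 +3.85 = 41.99 m/s
adjust_throttle(+1065): rpm ← 10985 +1065 = 12050
final state: V = 41.99 m/s, rpm = 12050 → n = rpm/60 = 200.833333 rev/s
J = V / (n·D) = 41.99 / (200.833333 × 3.545) = 0.058979
regime bands: climb J<0.3323 | cruise [0.3323, 0.6646) | windmill J≥0.6646
J = 0.0590 → climb

J = 0.0590, regime = climb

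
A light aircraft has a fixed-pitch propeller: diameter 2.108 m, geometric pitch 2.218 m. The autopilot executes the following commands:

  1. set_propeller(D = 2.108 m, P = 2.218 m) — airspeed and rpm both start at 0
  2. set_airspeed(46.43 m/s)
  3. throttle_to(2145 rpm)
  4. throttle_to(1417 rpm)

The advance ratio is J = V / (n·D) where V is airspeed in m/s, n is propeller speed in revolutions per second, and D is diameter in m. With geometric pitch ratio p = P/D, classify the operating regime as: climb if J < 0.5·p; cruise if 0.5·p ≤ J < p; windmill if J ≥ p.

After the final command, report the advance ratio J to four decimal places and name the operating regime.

J = 0.9326, regime = cruise

set_propeller: D = 2.108 m, P = 2.218 m (p = P/D = 1.052182); state ← (V=0, rpm=0)
set_airspeed(46.43): V ← 46.43 m/s
throttle_to(2145): rpm ← 2145
throttle_to(1417): rpm ← 1417
final state: V = 46.43 m/s, rpm = 1417 → n = rpm/60 = 23.616667 rev/s
J = V / (n·D) = 46.43 / (23.616667 × 2.108) = 0.932630
regime bands: climb J<0.5261 | cruise [0.5261, 1.0522) | windmill J≥1.0522
J = 0.9326 → cruise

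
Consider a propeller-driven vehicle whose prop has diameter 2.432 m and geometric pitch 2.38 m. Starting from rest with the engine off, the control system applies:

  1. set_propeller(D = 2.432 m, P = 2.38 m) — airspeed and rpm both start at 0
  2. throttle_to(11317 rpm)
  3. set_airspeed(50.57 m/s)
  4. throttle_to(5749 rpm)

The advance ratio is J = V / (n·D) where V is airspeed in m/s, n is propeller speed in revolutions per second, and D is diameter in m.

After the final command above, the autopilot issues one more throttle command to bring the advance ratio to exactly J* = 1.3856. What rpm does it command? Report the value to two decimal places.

set_propeller: D = 2.432 m, P = 2.38 m (p = P/D = 0.978618); state ← (V=0, rpm=0)
throttle_to(11317): rpm ← 11317
set_airspeed(50.57): V ← 50.57 m/s
throttle_to(5749): rpm ← 5749
final state: V = 50.57 m/s, rpm = 5749 → n = rpm/60 = 95.816667 rev/s
target J* = 1.3856; solve J* = V/(n·D) for n: n = V/(J*·D) = 50.57/(1.3856 × 2.432) = 15.006918 rev/s
rpm = 60·n = 900.415078

rpm = 900.42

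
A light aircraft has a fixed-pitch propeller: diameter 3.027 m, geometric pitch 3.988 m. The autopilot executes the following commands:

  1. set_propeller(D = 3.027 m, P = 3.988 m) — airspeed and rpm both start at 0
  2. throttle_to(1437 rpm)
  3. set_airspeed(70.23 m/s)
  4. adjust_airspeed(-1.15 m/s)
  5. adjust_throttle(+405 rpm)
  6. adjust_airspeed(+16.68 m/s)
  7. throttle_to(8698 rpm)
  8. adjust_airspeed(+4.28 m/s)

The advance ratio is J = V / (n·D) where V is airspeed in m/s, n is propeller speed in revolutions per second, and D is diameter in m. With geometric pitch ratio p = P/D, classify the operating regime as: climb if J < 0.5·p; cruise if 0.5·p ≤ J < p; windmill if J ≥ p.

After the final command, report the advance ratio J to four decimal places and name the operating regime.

set_propeller: D = 3.027 m, P = 3.988 m (p = P/D = 1.317476); state ← (V=0, rpm=0)
throttle_to(1437): rpm ← 1437
set_airspeed(70.23): V ← 70.23 m/s
adjust_airspeed(-1.15): V ← 70.23 -1.15 = 69.08 m/s
adjust_throttle(+405): rpm ← 1437 +405 = 1842
adjust_airspeed(+16.68): V ← 69.08 +16.68 = 85.76 m/s
throttle_to(8698): rpm ← 8698
adjust_airspeed(+4.28): V ← 85.76 +4.28 = 90.04 m/s
final state: V = 90.04 m/s, rpm = 8698 → n = rpm/60 = 144.966667 rev/s
J = V / (n·D) = 90.04 / (144.966667 × 3.027) = 0.205189
regime bands: climb J<0.6587 | cruise [0.6587, 1.3175) | windmill J≥1.3175
J = 0.2052 → climb

J = 0.2052, regime = climb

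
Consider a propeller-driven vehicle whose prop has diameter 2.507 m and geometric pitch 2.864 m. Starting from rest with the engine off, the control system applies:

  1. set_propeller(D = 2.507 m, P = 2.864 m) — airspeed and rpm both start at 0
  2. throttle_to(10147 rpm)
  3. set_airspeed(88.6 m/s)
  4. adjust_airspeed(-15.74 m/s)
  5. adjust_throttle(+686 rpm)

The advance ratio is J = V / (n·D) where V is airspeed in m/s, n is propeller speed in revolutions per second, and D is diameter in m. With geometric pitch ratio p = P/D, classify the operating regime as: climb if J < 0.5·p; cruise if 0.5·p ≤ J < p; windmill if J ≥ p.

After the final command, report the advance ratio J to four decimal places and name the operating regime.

J = 0.1610, regime = climb

set_propeller: D = 2.507 m, P = 2.864 m (p = P/D = 1.142401); state ← (V=0, rpm=0)
throttle_to(10147): rpm ← 10147
set_airspeed(88.6): V ← 88.6 m/s
adjust_airspeed(-15.74): V ← 88.6 -15.74 = 72.86 m/s
adjust_throttle(+686): rpm ← 10147 +686 = 10833
final state: V = 72.86 m/s, rpm = 10833 → n = rpm/60 = 180.550000 rev/s
J = V / (n·D) = 72.86 / (180.550000 × 2.507) = 0.160967
regime bands: climb J<0.5712 | cruise [0.5712, 1.1424) | windmill J≥1.1424
J = 0.1610 → climb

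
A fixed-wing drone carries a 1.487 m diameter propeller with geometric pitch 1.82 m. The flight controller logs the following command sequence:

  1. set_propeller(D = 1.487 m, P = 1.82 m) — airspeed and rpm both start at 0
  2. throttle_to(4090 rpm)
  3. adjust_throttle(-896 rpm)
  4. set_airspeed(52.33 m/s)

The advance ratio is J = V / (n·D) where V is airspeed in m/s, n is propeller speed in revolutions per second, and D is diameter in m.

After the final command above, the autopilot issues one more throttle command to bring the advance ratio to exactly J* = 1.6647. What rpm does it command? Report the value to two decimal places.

set_propeller: D = 1.487 m, P = 1.82 m (p = P/D = 1.223941); state ← (V=0, rpm=0)
throttle_to(4090): rpm ← 4090
adjust_throttle(-896): rpm ← 4090 -896 = 3194
set_airspeed(52.33): V ← 52.33 m/s
final state: V = 52.33 m/s, rpm = 3194 → n = rpm/60 = 53.233333 rev/s
target J* = 1.6647; solve J* = V/(n·D) for n: n = V/(J*·D) = 52.33/(1.6647 × 1.487) = 21.139942 rev/s
rpm = 60·n = 1268.396506

rpm = 1268.40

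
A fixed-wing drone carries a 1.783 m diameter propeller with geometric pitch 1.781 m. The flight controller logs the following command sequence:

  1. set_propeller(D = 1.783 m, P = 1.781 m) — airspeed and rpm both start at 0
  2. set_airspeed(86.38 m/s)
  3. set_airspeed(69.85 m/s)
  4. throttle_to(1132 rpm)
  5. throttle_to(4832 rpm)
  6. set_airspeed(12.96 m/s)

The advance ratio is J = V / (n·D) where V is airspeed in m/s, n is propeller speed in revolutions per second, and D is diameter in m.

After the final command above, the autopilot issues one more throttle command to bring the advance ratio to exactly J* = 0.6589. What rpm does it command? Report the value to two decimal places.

set_propeller: D = 1.783 m, P = 1.781 m (p = P/D = 0.998878); state ← (V=0, rpm=0)
set_airspeed(86.38): V ← 86.38 m/s
set_airspeed(69.85): V ← 69.85 m/s
throttle_to(1132): rpm ← 1132
throttle_to(4832): rpm ← 4832
set_airspeed(12.96): V ← 12.96 m/s
final state: V = 12.96 m/s, rpm = 4832 → n = rpm/60 = 80.533333 rev/s
target J* = 0.6589; solve J* = V/(n·D) for n: n = V/(J*·D) = 12.96/(0.6589 × 1.783) = 11.031489 rev/s
rpm = 60·n = 661.889362

rpm = 661.89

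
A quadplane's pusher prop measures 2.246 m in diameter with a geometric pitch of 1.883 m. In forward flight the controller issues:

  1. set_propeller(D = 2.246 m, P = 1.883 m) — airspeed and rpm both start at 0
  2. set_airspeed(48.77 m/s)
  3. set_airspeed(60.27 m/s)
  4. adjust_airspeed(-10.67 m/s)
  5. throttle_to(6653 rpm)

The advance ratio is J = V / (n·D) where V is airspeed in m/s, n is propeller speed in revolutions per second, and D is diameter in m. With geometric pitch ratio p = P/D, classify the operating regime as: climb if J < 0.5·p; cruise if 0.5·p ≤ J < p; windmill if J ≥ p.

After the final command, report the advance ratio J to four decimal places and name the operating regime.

set_propeller: D = 2.246 m, P = 1.883 m (p = P/D = 0.838379); state ← (V=0, rpm=0)
set_airspeed(48.77): V ← 48.77 m/s
set_airspeed(60.27): V ← 60.27 m/s
adjust_airspeed(-10.67): V ← 60.27 -10.67 = 49.6 m/s
throttle_to(6653): rpm ← 6653
final state: V = 49.6 m/s, rpm = 6653 → n = rpm/60 = 110.883333 rev/s
J = V / (n·D) = 49.6 / (110.883333 × 2.246) = 0.199162
regime bands: climb J<0.4192 | cruise [0.4192, 0.8384) | windmill J≥0.8384
J = 0.1992 → climb

J = 0.1992, regime = climb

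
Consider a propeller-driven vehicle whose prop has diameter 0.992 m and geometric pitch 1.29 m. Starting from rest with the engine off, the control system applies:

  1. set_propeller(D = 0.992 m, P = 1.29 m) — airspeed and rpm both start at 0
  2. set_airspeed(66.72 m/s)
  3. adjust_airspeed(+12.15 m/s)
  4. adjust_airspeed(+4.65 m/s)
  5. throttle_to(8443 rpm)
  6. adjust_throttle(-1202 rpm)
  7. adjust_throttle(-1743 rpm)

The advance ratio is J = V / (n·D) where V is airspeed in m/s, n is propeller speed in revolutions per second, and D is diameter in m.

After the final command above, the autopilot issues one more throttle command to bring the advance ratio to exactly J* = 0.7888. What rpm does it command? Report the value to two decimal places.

rpm = 6404.17

set_propeller: D = 0.992 m, P = 1.29 m (p = P/D = 1.300403); state ← (V=0, rpm=0)
set_airspeed(66.72): V ← 66.72 m/s
adjust_airspeed(+12.15): V ← 66.72 +12.15 = 78.87 m/s
adjust_airspeed(+4.65): V ← 78.87 +4.65 = 83.52 m/s
throttle_to(8443): rpm ← 8443
adjust_throttle(-1202): rpm ← 8443 -1202 = 7241
adjust_throttle(-1743): rpm ← 7241 -1743 = 5498
final state: V = 83.52 m/s, rpm = 5498 → n = rpm/60 = 91.633333 rev/s
target J* = 0.7888; solve J* = V/(n·D) for n: n = V/(J*·D) = 83.52/(0.7888 × 0.992) = 106.736243 rev/s
rpm = 60·n = 6404.174573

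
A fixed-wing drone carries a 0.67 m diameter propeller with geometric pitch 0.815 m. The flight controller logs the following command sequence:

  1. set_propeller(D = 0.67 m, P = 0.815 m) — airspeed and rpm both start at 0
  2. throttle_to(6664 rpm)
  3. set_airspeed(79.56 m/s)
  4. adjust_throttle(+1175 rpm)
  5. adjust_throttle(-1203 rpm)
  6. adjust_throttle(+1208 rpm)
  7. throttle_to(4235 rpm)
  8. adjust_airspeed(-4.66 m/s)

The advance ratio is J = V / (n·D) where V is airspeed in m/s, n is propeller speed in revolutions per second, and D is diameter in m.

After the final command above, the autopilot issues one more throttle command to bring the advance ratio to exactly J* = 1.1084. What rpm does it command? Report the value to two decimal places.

set_propeller: D = 0.67 m, P = 0.815 m (p = P/D = 1.216418); state ← (V=0, rpm=0)
throttle_to(6664): rpm ← 6664
set_airspeed(79.56): V ← 79.56 m/s
adjust_throttle(+1175): rpm ← 6664 +1175 = 7839
adjust_throttle(-1203): rpm ← 7839 -1203 = 6636
adjust_throttle(+1208): rpm ← 6636 +1208 = 7844
throttle_to(4235): rpm ← 4235
adjust_airspeed(-4.66): V ← 79.56 -4.66 = 74.9 m/s
final state: V = 74.9 m/s, rpm = 4235 → n = rpm/60 = 70.583333 rev/s
target J* = 1.1084; solve J* = V/(n·D) for n: n = V/(J*·D) = 74.9/(1.1084 × 0.67) = 100.858034 rev/s
rpm = 60·n = 6051.482034

rpm = 6051.48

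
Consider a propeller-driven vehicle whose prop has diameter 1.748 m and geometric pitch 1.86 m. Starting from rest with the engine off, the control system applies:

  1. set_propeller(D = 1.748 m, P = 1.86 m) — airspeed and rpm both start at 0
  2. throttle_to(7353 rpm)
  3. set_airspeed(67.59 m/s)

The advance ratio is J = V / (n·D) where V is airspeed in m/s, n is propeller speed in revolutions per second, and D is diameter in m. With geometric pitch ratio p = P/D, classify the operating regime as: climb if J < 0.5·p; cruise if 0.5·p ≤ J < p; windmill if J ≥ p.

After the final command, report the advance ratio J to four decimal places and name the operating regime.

J = 0.3155, regime = climb

set_propeller: D = 1.748 m, P = 1.86 m (p = P/D = 1.064073); state ← (V=0, rpm=0)
throttle_to(7353): rpm ← 7353
set_airspeed(67.59): V ← 67.59 m/s
final state: V = 67.59 m/s, rpm = 7353 → n = rpm/60 = 122.550000 rev/s
J = V / (n·D) = 67.59 / (122.550000 × 1.748) = 0.315521
regime bands: climb J<0.5320 | cruise [0.5320, 1.0641) | windmill J≥1.0641
J = 0.3155 → climb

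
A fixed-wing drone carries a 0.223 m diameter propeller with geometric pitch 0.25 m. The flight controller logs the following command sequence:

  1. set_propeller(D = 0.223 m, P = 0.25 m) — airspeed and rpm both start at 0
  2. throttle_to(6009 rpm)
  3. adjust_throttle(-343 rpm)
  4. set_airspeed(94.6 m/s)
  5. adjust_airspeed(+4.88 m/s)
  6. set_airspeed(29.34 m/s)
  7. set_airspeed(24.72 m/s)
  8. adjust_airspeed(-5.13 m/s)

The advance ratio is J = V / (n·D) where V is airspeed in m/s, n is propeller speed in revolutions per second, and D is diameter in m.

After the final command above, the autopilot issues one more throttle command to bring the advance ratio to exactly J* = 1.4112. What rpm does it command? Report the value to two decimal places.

set_propeller: D = 0.223 m, P = 0.25 m (p = P/D = 1.121076); state ← (V=0, rpm=0)
throttle_to(6009): rpm ← 6009
adjust_throttle(-343): rpm ← 6009 -343 = 5666
set_airspeed(94.6): V ← 94.6 m/s
adjust_airspeed(+4.88): V ← 94.6 +4.88 = 99.48 m/s
set_airspeed(29.34): V ← 29.34 m/s
set_airspeed(24.72): V ← 24.72 m/s
adjust_airspeed(-5.13): V ← 24.72 -5.13 = 19.59 m/s
final state: V = 19.59 m/s, rpm = 5666 → n = rpm/60 = 94.433333 rev/s
target J* = 1.4112; solve J* = V/(n·D) for n: n = V/(J*·D) = 19.59/(1.4112 × 0.223) = 62.250236 rev/s
rpm = 60·n = 3735.014185

rpm = 3735.01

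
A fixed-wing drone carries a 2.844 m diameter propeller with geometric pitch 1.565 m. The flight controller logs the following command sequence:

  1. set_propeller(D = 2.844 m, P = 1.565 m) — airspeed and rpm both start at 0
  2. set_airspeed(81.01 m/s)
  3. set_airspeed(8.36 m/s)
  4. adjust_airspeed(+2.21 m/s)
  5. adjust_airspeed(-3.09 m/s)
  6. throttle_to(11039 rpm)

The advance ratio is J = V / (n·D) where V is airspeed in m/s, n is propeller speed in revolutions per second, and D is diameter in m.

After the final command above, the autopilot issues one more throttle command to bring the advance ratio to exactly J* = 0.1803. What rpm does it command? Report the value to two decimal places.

rpm = 875.24

set_propeller: D = 2.844 m, P = 1.565 m (p = P/D = 0.550281); state ← (V=0, rpm=0)
set_airspeed(81.01): V ← 81.01 m/s
set_airspeed(8.36): V ← 8.36 m/s
adjust_airspeed(+2.21): V ← 8.36 +2.21 = 10.57 m/s
adjust_airspeed(-3.09): V ← 10.57 -3.09 = 7.48 m/s
throttle_to(11039): rpm ← 11039
final state: V = 7.48 m/s, rpm = 11039 → n = rpm/60 = 183.983333 rev/s
target J* = 0.1803; solve J* = V/(n·D) for n: n = V/(J*·D) = 7.48/(0.1803 × 2.844) = 14.587346 rev/s
rpm = 60·n = 875.240750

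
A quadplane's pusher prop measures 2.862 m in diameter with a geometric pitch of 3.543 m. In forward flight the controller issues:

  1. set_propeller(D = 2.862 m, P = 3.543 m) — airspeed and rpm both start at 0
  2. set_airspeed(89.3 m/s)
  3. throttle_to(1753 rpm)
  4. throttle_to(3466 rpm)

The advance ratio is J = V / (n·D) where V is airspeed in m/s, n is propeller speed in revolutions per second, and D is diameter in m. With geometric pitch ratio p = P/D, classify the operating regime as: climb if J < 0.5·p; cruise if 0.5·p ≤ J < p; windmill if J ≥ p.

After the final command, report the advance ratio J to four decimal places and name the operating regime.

J = 0.5401, regime = climb

set_propeller: D = 2.862 m, P = 3.543 m (p = P/D = 1.237945); state ← (V=0, rpm=0)
set_airspeed(89.3): V ← 89.3 m/s
throttle_to(1753): rpm ← 1753
throttle_to(3466): rpm ← 3466
final state: V = 89.3 m/s, rpm = 3466 → n = rpm/60 = 57.766667 rev/s
J = V / (n·D) = 89.3 / (57.766667 × 2.862) = 0.540138
regime bands: climb J<0.6190 | cruise [0.6190, 1.2379) | windmill J≥1.2379
J = 0.5401 → climb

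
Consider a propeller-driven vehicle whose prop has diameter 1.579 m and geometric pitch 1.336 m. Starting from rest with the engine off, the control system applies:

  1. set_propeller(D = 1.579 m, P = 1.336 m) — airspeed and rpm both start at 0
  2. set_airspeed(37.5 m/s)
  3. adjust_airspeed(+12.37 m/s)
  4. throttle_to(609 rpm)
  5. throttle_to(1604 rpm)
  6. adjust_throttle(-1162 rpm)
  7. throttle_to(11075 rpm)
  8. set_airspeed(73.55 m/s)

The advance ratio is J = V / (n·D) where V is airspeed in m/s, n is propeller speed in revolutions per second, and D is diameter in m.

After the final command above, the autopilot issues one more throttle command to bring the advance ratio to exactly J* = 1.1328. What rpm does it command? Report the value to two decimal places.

set_propeller: D = 1.579 m, P = 1.336 m (p = P/D = 0.846105); state ← (V=0, rpm=0)
set_airspeed(37.5): V ← 37.5 m/s
adjust_airspeed(+12.37): V ← 37.5 +12.37 = 49.87 m/s
throttle_to(609): rpm ← 609
throttle_to(1604): rpm ← 1604
adjust_throttle(-1162): rpm ← 1604 -1162 = 442
throttle_to(11075): rpm ← 11075
set_airspeed(73.55): V ← 73.55 m/s
final state: V = 73.55 m/s, rpm = 11075 → n = rpm/60 = 184.583333 rev/s
target J* = 1.1328; solve J* = V/(n·D) for n: n = V/(J*·D) = 73.55/(1.1328 × 1.579) = 41.119451 rev/s
rpm = 60·n = 2467.167055

rpm = 2467.17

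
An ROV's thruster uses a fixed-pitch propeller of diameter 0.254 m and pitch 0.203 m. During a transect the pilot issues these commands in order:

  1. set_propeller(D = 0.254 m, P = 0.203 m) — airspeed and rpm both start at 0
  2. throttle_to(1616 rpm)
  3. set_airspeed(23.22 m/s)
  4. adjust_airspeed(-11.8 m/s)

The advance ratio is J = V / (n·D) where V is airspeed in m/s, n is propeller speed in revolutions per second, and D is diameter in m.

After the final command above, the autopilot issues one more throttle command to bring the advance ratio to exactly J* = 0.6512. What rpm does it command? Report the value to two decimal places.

rpm = 4142.56

set_propeller: D = 0.254 m, P = 0.203 m (p = P/D = 0.799213); state ← (V=0, rpm=0)
throttle_to(1616): rpm ← 1616
set_airspeed(23.22): V ← 23.22 m/s
adjust_airspeed(-11.8): V ← 23.22 -11.8 = 11.42 m/s
final state: V = 11.42 m/s, rpm = 1616 → n = rpm/60 = 26.933333 rev/s
target J* = 0.6512; solve J* = V/(n·D) for n: n = V/(J*·D) = 11.42/(0.6512 × 0.254) = 69.042736 rev/s
rpm = 60·n = 4142.564182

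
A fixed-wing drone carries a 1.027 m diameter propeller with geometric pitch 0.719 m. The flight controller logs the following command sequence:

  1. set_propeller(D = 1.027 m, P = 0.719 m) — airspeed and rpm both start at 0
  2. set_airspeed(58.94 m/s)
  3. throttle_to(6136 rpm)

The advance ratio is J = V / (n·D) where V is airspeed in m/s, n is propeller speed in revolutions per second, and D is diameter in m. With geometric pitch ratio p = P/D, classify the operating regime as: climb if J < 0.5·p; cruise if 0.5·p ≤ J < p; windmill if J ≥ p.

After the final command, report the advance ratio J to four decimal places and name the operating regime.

J = 0.5612, regime = cruise

set_propeller: D = 1.027 m, P = 0.719 m (p = P/D = 0.700097); state ← (V=0, rpm=0)
set_airspeed(58.94): V ← 58.94 m/s
throttle_to(6136): rpm ← 6136
final state: V = 58.94 m/s, rpm = 6136 → n = rpm/60 = 102.266667 rev/s
J = V / (n·D) = 58.94 / (102.266667 × 1.027) = 0.561184
regime bands: climb J<0.3500 | cruise [0.3500, 0.7001) | windmill J≥0.7001
J = 0.5612 → cruise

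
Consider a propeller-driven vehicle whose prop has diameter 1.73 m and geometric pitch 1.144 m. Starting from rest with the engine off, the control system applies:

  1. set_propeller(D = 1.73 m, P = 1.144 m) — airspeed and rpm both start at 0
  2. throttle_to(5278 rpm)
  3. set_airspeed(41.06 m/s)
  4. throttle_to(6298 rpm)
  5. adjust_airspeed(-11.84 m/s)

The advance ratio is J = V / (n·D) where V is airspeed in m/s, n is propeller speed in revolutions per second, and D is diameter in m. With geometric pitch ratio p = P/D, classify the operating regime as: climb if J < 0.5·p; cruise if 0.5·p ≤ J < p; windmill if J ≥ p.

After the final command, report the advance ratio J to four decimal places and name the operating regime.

J = 0.1609, regime = climb

set_propeller: D = 1.73 m, P = 1.144 m (p = P/D = 0.661272); state ← (V=0, rpm=0)
throttle_to(5278): rpm ← 5278
set_airspeed(41.06): V ← 41.06 m/s
throttle_to(6298): rpm ← 6298
adjust_airspeed(-11.84): V ← 41.06 -11.84 = 29.22 m/s
final state: V = 29.22 m/s, rpm = 6298 → n = rpm/60 = 104.966667 rev/s
J = V / (n·D) = 29.22 / (104.966667 × 1.73) = 0.160910
regime bands: climb J<0.3306 | cruise [0.3306, 0.6613) | windmill J≥0.6613
J = 0.1609 → climb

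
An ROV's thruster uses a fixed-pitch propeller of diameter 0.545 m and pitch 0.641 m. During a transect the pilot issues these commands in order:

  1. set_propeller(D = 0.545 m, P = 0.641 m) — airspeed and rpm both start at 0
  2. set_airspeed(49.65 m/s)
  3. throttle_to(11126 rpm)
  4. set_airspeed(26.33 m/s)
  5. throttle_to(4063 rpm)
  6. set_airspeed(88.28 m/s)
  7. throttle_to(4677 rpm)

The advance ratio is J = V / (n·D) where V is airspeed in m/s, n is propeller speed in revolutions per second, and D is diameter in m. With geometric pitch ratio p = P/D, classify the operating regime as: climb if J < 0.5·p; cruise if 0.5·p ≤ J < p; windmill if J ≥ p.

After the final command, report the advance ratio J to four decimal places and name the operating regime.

J = 2.0780, regime = windmill

set_propeller: D = 0.545 m, P = 0.641 m (p = P/D = 1.176147); state ← (V=0, rpm=0)
set_airspeed(49.65): V ← 49.65 m/s
throttle_to(11126): rpm ← 11126
set_airspeed(26.33): V ← 26.33 m/s
throttle_to(4063): rpm ← 4063
set_airspeed(88.28): V ← 88.28 m/s
throttle_to(4677): rpm ← 4677
final state: V = 88.28 m/s, rpm = 4677 → n = rpm/60 = 77.950000 rev/s
J = V / (n·D) = 88.28 / (77.950000 × 0.545) = 2.078020
regime bands: climb J<0.5881 | cruise [0.5881, 1.1761) | windmill J≥1.1761
J = 2.0780 → windmill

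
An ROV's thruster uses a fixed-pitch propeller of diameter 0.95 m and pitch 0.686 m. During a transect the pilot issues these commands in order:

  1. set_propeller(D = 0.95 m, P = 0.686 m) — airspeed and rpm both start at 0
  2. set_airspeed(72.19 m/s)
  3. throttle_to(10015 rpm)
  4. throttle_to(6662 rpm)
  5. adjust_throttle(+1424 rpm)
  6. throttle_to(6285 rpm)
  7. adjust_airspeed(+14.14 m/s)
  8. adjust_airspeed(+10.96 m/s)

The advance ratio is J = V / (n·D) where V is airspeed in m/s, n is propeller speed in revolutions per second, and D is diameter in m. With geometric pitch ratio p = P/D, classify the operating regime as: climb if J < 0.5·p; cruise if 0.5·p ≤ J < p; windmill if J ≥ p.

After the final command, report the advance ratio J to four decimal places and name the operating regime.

J = 0.9777, regime = windmill

set_propeller: D = 0.95 m, P = 0.686 m (p = P/D = 0.722105); state ← (V=0, rpm=0)
set_airspeed(72.19): V ← 72.19 m/s
throttle_to(10015): rpm ← 10015
throttle_to(6662): rpm ← 6662
adjust_throttle(+1424): rpm ← 6662 +1424 = 8086
throttle_to(6285): rpm ← 6285
adjust_airspeed(+14.14): V ← 72.19 +14.14 = 86.33 m/s
adjust_airspeed(+10.96): V ← 86.33 +10.96 = 97.29 m/s
final state: V = 97.29 m/s, rpm = 6285 → n = rpm/60 = 104.750000 rev/s
J = V / (n·D) = 97.29 / (104.750000 × 0.95) = 0.977666
regime bands: climb J<0.3611 | cruise [0.3611, 0.7221) | windmill J≥0.7221
J = 0.9777 → windmill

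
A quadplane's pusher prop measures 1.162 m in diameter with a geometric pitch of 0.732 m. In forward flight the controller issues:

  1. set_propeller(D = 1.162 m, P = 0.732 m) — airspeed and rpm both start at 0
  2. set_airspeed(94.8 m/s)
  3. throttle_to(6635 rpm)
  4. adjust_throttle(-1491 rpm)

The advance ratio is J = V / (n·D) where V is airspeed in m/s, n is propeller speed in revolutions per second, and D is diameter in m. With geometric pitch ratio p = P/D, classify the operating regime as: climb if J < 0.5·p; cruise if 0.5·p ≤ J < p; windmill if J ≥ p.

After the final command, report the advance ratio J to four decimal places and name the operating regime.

set_propeller: D = 1.162 m, P = 0.732 m (p = P/D = 0.629948); state ← (V=0, rpm=0)
set_airspeed(94.8): V ← 94.8 m/s
throttle_to(6635): rpm ← 6635
adjust_throttle(-1491): rpm ← 6635 -1491 = 5144
final state: V = 94.8 m/s, rpm = 5144 → n = rpm/60 = 85.733333 rev/s
J = V / (n·D) = 94.8 / (85.733333 × 1.162) = 0.951596
regime bands: climb J<0.3150 | cruise [0.3150, 0.6299) | windmill J≥0.6299
J = 0.9516 → windmill

J = 0.9516, regime = windmill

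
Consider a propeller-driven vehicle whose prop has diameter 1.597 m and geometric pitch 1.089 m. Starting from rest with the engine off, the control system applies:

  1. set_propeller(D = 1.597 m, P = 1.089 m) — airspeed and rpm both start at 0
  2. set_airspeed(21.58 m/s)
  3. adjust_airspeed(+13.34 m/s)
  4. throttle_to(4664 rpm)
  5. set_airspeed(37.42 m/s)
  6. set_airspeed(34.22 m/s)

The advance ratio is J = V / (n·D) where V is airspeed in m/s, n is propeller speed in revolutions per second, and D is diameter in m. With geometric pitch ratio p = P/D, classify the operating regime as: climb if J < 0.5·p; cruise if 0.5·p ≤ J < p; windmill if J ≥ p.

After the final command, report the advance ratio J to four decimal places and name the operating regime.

J = 0.2757, regime = climb

set_propeller: D = 1.597 m, P = 1.089 m (p = P/D = 0.681904); state ← (V=0, rpm=0)
set_airspeed(21.58): V ← 21.58 m/s
adjust_airspeed(+13.34): V ← 21.58 +13.34 = 34.92 m/s
throttle_to(4664): rpm ← 4664
set_airspeed(37.42): V ← 37.42 m/s
set_airspeed(34.22): V ← 34.22 m/s
final state: V = 34.22 m/s, rpm = 4664 → n = rpm/60 = 77.733333 rev/s
J = V / (n·D) = 34.22 / (77.733333 × 1.597) = 0.275656
regime bands: climb J<0.3410 | cruise [0.3410, 0.6819) | windmill J≥0.6819
J = 0.2757 → climb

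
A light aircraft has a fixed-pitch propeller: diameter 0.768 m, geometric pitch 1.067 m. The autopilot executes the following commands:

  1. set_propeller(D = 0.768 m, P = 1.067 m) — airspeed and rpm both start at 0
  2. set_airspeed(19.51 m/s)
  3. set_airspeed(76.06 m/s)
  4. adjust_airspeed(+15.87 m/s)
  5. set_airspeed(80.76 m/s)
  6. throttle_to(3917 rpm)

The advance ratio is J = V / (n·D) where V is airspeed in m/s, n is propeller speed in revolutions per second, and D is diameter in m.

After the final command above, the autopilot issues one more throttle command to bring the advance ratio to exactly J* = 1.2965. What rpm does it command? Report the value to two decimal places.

rpm = 4866.47

set_propeller: D = 0.768 m, P = 1.067 m (p = P/D = 1.389323); state ← (V=0, rpm=0)
set_airspeed(19.51): V ← 19.51 m/s
set_airspeed(76.06): V ← 76.06 m/s
adjust_airspeed(+15.87): V ← 76.06 +15.87 = 91.93 m/s
set_airspeed(80.76): V ← 80.76 m/s
throttle_to(3917): rpm ← 3917
final state: V = 80.76 m/s, rpm = 3917 → n = rpm/60 = 65.283333 rev/s
target J* = 1.2965; solve J* = V/(n·D) for n: n = V/(J*·D) = 80.76/(1.2965 × 0.768) = 81.107790 rev/s
rpm = 60·n = 4866.467412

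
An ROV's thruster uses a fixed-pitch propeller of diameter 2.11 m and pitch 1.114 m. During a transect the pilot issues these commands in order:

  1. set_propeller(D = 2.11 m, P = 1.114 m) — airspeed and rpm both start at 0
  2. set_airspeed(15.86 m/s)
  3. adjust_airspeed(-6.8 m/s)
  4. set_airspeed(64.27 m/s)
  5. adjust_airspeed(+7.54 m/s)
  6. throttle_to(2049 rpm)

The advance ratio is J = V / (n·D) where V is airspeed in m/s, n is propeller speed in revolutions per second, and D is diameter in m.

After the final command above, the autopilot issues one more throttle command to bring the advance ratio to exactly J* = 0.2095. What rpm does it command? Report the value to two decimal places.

rpm = 9746.97

set_propeller: D = 2.11 m, P = 1.114 m (p = P/D = 0.527962); state ← (V=0, rpm=0)
set_airspeed(15.86): V ← 15.86 m/s
adjust_airspeed(-6.8): V ← 15.86 -6.8 = 9.06 m/s
set_airspeed(64.27): V ← 64.27 m/s
adjust_airspeed(+7.54): V ← 64.27 +7.54 = 71.81 m/s
throttle_to(2049): rpm ← 2049
final state: V = 71.81 m/s, rpm = 2049 → n = rpm/60 = 34.150000 rev/s
target J* = 0.2095; solve J* = V/(n·D) for n: n = V/(J*·D) = 71.81/(0.2095 × 2.11) = 162.449524 rev/s
rpm = 60·n = 9746.971462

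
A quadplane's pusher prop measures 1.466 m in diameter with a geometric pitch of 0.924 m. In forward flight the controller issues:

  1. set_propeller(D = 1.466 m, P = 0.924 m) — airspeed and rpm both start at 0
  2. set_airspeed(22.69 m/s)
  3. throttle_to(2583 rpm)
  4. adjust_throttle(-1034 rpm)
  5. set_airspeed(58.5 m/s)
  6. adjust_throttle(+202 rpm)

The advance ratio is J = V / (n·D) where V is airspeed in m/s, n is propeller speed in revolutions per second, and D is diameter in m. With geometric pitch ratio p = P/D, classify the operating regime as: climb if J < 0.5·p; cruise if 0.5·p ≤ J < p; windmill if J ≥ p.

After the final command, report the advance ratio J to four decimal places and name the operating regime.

J = 1.3674, regime = windmill

set_propeller: D = 1.466 m, P = 0.924 m (p = P/D = 0.630286); state ← (V=0, rpm=0)
set_airspeed(22.69): V ← 22.69 m/s
throttle_to(2583): rpm ← 2583
adjust_throttle(-1034): rpm ← 2583 -1034 = 1549
set_airspeed(58.5): V ← 58.5 m/s
adjust_throttle(+202): rpm ← 1549 +202 = 1751
final state: V = 58.5 m/s, rpm = 1751 → n = rpm/60 = 29.183333 rev/s
J = V / (n·D) = 58.5 / (29.183333 × 1.466) = 1.367373
regime bands: climb J<0.3151 | cruise [0.3151, 0.6303) | windmill J≥0.6303
J = 1.3674 → windmill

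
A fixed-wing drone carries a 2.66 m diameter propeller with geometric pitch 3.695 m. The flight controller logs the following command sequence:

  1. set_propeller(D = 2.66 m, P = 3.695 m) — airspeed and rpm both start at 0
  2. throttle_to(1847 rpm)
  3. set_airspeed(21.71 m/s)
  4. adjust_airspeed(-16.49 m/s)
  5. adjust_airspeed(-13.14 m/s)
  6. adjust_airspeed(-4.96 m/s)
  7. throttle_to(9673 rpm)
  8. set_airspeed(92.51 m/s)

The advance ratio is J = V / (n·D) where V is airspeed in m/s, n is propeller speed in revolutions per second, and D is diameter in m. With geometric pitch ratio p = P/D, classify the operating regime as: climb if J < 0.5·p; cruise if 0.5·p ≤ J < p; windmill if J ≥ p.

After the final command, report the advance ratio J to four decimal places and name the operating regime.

J = 0.2157, regime = climb

set_propeller: D = 2.66 m, P = 3.695 m (p = P/D = 1.389098); state ← (V=0, rpm=0)
throttle_to(1847): rpm ← 1847
set_airspeed(21.71): V ← 21.71 m/s
adjust_airspeed(-16.49): V ← 21.71 -16.49 = 5.22 m/s
adjust_airspeed(-13.14): V ← 5.22 -13.14 = -7.92 m/s
adjust_airspeed(-4.96): V ← -7.92 -4.96 = -12.88 m/s
throttle_to(9673): rpm ← 9673
set_airspeed(92.51): V ← 92.51 m/s
final state: V = 92.51 m/s, rpm = 9673 → n = rpm/60 = 161.216667 rev/s
J = V / (n·D) = 92.51 / (161.216667 × 2.66) = 0.215723
regime bands: climb J<0.6945 | cruise [0.6945, 1.3891) | windmill J≥1.3891
J = 0.2157 → climb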